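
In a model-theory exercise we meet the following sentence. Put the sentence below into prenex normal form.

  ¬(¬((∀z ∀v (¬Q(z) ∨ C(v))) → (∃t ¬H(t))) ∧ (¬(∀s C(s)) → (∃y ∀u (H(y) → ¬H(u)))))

Eliminate → and ↔ using ¬ and ∨.
  ¬(¬(¬(∀z ∀v (¬Q(z) ∨ C(v))) ∨ (∃t ¬H(t))) ∧ (¬¬(∀s C(s)) ∨ (∃y ∀u (¬H(y) ∨ ¬H(u)))))
Drive negations inward (¬∀x A ≡ ∃x ¬A, ¬∃x A ≡ ∀x ¬A, De Morgan for ∧/∨):
  (∃z ∃v (Q(z) ∧ ¬C(v))) ∨ (∃t ¬H(t)) ∨ (∃s ¬C(s)) ∧ (∀y ∃u (H(y) ∧ H(u)))
All bound variables are already distinct, so no renaming is needed.
Finally move all quantifiers to the prefix:
  ∃z ∃v ∃t ∃s ∀y ∃u (Q(z) ∧ ¬C(v) ∨ ¬H(t) ∨ ¬C(s) ∧ H(y) ∧ H(u))

∃z ∃v ∃t ∃s ∀y ∃u (Q(z) ∧ ¬C(v) ∨ ¬H(t) ∨ ¬C(s) ∧ H(y) ∧ H(u))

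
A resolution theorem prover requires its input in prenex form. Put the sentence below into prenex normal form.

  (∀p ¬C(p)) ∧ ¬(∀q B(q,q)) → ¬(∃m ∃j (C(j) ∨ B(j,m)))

∃p ∀q ∀m ∀j (C(p) ∨ B(q,q) ∨ ¬C(j) ∧ ¬B(j,m))

Rewrite implications/biconditionals: A → B as ¬A ∨ B.
  ¬((∀p ¬C(p)) ∧ ¬(∀q B(q,q))) ∨ ¬(∃m ∃j (C(j) ∨ B(j,m)))
Drive negations inward (¬∀x A ≡ ∃x ¬A, ¬∃x A ≡ ∀x ¬A, De Morgan for ∧/∨):
  (∃p C(p)) ∨ (∀q B(q,q)) ∨ (∀m ∀j (¬C(j) ∧ ¬B(j,m)))
Pull the quantifiers to the front (each side's bound variable is not free in the other side):
  ∃p ∀q ∀m ∀j (C(p) ∨ B(q,q) ∨ ¬C(j) ∧ ¬B(j,m))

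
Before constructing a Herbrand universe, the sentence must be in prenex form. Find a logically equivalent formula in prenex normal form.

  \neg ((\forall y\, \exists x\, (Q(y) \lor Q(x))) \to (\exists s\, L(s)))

Eliminate → and ↔ using ¬ and ∨.
  \neg (\neg (\forall y\, \exists x\, (Q(y) \lor Q(x))) \lor (\exists s\, L(s)))
Drive negations inward (¬∀x A ≡ ∃x ¬A, ¬∃x A ≡ ∀x ¬A, De Morgan for ∧/∨):
  (\forall y\, \exists x\, (Q(y) \lor Q(x))) \land (\forall s\, \neg L(s))
All bound variables are already distinct, so no renaming is needed.
Extract every quantifier outward, since the variables are now distinct and don't occur free across branches:
  \forall y\, \exists x\, \forall s\, ((Q(y) \lor Q(x)) \land \neg L(s))

\forall y\, \exists x\, \forall s\, ((Q(y) \lor Q(x)) \land \neg L(s))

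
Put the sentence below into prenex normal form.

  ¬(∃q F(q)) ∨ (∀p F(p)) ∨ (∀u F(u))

Drive negations inward (¬∀x A ≡ ∃x ¬A, ¬∃x A ≡ ∀x ¬A, De Morgan for ∧/∨):
  (∀q ¬F(q)) ∨ (∀p F(p)) ∨ (∀u F(u))
Finally move all quantifiers to the prefix:
  ∀q ∀p ∀u (¬F(q) ∨ F(p) ∨ F(u))

∀q ∀p ∀u (¬F(q) ∨ F(p) ∨ F(u))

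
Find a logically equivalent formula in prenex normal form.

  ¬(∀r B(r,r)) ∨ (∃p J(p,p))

∃r ∃p (¬B(r,r) ∨ J(p,p))

Move each ¬ inward, flipping quantifiers it crosses:
  (∃r ¬B(r,r)) ∨ (∃p J(p,p))
Pull the quantifiers to the front (each side's bound variable is not free in the other side):
  ∃r ∃p (¬B(r,r) ∨ J(p,p))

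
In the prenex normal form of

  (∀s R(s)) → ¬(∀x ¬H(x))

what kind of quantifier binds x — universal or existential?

existential

Eliminate → and ↔ using ¬ and ∨.
  ¬(∀s R(s)) ∨ ¬(∀x ¬H(x))
Move each ¬ inward, flipping quantifiers it crosses:
  (∃s ¬R(s)) ∨ (∃x H(x))
Finally move all quantifiers to the prefix:
  ∃s ∃x (¬R(s) ∨ H(x))
The quantifier ∀x sits under an odd number of negations (counting the antecedent side of each →), so it flips to ∃x.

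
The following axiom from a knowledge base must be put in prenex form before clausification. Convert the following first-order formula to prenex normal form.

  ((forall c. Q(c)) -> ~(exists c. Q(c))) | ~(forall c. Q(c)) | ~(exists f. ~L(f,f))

First replace A → B with ¬A ∨ B.
  ~(forall c. Q(c)) | ~(exists c. Q(c)) | ~(forall c. Q(c)) | ~(exists f. ~L(f,f))
Push ¬ through the quantifiers and connectives to reach negation normal form:
  (exists c. ~Q(c)) | (forall c. ~Q(c)) | (exists c. ~Q(c)) | (forall f. L(f,f))
Standardize variables apart so no two quantifiers bind the same name: c↦y1, c↦x1.
  (exists c. ~Q(c)) | (forall y1. ~Q(y1)) | (exists x1. ~Q(x1)) | (forall f. L(f,f))
Pull the quantifiers to the front (each side's bound variable is not free in the other side):
  exists c. forall y1. exists x1. forall f. (~Q(c) | ~Q(y1) | ~Q(x1) | L(f,f))

exists c. forall y1. exists x1. forall f. (~Q(c) | ~Q(y1) | ~Q(x1) | L(f,f))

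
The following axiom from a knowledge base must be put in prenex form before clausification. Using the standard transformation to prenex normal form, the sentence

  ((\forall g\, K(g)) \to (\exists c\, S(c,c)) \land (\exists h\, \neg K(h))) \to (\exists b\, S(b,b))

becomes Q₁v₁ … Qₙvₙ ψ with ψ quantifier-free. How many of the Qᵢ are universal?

Rewrite implications/biconditionals: A → B as ¬A ∨ B.
  \neg (\neg (\forall g\, K(g)) \lor (\exists c\, S(c,c)) \land (\exists h\, \neg K(h))) \lor (\exists b\, S(b,b))
Move each ¬ inward, flipping quantifiers it crosses:
  (\forall g\, K(g)) \land ((\forall c\, \neg S(c,c)) \lor (\forall h\, K(h))) \lor (\exists b\, S(b,b))
All bound variables are already distinct, so no renaming is needed.
Finally move all quantifiers to the prefix:
  \forall g\, \forall c\, \forall h\, \exists b\, (K(g) \land (\neg S(c,c) \lor K(h)) \lor S(b,b))
The prefix is \forall g \forall c \forall h \exists b: 3 universal, 1 existential.

3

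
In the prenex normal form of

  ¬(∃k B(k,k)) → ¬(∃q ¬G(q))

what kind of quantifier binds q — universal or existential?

Eliminate → and ↔ using ¬ and ∨.
  ¬¬(∃k B(k,k)) ∨ ¬(∃q ¬G(q))
Move each ¬ inward, flipping quantifiers it crosses:
  (∃k B(k,k)) ∨ (∀q G(q))
Extract every quantifier outward, since the variables are now distinct and don't occur free across branches:
  ∃k ∀q (B(k,k) ∨ G(q))
The quantifier ∃q sits under an odd number of negations (counting the antecedent side of each →), so it flips to ∀q.

universal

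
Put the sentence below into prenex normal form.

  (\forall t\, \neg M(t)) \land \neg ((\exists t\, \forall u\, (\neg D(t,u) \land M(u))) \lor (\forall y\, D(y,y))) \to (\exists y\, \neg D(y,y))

\exists t\, \exists c\, \forall u\, \forall y\, \exists v1\, (M(t) \lor \neg D(c,u) \land M(u) \lor D(y,y) \lor \neg D(v1,v1))

Eliminate → and ↔ using ¬ and ∨.
  \neg ((\forall t\, \neg M(t)) \land \neg ((\exists t\, \forall u\, (\neg D(t,u) \land M(u))) \lor (\forall y\, D(y,y)))) \lor (\exists y\, \neg D(y,y))
Push ¬ through the quantifiers and connectives to reach negation normal form:
  (\exists t\, M(t)) \lor (\exists t\, \forall u\, (\neg D(t,u) \land M(u))) \lor (\forall y\, D(y,y)) \lor (\exists y\, \neg D(y,y))
Standardize variables apart so no two quantifiers bind the same name: t↦c, y↦v1.
  (\exists t\, M(t)) \lor (\exists c\, \forall u\, (\neg D(c,u) \land M(u))) \lor (\forall y\, D(y,y)) \lor (\exists v1\, \neg D(v1,v1))
Pull the quantifiers to the front (each side's bound variable is not free in the other side):
  \exists t\, \exists c\, \forall u\, \forall y\, \exists v1\, (M(t) \lor \neg D(c,u) \land M(u) \lor D(y,y) \lor \neg D(v1,v1))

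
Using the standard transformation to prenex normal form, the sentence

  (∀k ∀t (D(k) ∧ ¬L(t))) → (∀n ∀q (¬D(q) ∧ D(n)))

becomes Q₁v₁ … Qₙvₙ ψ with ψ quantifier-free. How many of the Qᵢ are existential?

2

Rewrite implications/biconditionals: A → B as ¬A ∨ B.
  ¬(∀k ∀t (D(k) ∧ ¬L(t))) ∨ (∀n ∀q (¬D(q) ∧ D(n)))
Push ¬ through the quantifiers and connectives to reach negation normal form:
  (∃k ∃t (¬D(k) ∨ L(t))) ∨ (∀n ∀q (¬D(q) ∧ D(n)))
Finally move all quantifiers to the prefix:
  ∃k ∃t ∀n ∀q (¬D(k) ∨ L(t) ∨ ¬D(q) ∧ D(n))
The prefix is ∃k ∃t ∀n ∀q: 2 universal, 2 existential.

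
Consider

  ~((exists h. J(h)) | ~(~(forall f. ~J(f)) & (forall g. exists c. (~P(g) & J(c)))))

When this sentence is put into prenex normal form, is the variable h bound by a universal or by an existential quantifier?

Push ¬ through the quantifiers and connectives to reach negation normal form:
  (forall h. ~J(h)) & (exists f. J(f)) & (forall g. exists c. (~P(g) & J(c)))
All bound variables are already distinct, so no renaming is needed.
Pull the quantifiers to the front (each side's bound variable is not free in the other side):
  forall h. exists f. forall g. exists c. (~J(h) & J(f) & ~P(g) & J(c))
The quantifier exists h sits under an odd number of negations, so it flips to forall h.

universal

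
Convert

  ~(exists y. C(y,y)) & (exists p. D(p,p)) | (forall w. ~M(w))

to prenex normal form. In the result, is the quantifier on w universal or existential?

universal

Move each ¬ inward, flipping quantifiers it crosses:
  (forall y. ~C(y,y)) & (exists p. D(p,p)) | (forall w. ~M(w))
All bound variables are already distinct, so no renaming is needed.
Finally move all quantifiers to the prefix:
  forall y. exists p. forall w. (~C(y,y) & D(p,p) | ~M(w))
The quantifier forall w sits under an even number of negations, so it remains universal.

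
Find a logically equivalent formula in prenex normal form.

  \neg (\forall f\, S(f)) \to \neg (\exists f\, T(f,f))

First replace A → B with ¬A ∨ B.
  \neg \neg (\forall f\, S(f)) \lor \neg (\exists f\, T(f,f))
Push ¬ through the quantifiers and connectives to reach negation normal form:
  (\forall f\, S(f)) \lor (\forall f\, \neg T(f,f))
Rename bound variables to avoid capture: f↦b.
  (\forall f\, S(f)) \lor (\forall b\, \neg T(b,b))
Finally move all quantifiers to the prefix:
  \forall f\, \forall b\, (S(f) \lor \neg T(b,b))

\forall f\, \forall b\, (S(f) \lor \neg T(b,b))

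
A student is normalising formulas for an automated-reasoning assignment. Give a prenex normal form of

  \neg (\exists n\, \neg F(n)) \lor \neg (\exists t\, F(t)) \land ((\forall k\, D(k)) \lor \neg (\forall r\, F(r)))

\forall n\, \forall t\, \forall k\, \exists r\, (F(n) \lor \neg F(t) \land (D(k) \lor \neg F(r)))

Push ¬ through the quantifiers and connectives to reach negation normal form:
  (\forall n\, F(n)) \lor (\forall t\, \neg F(t)) \land ((\forall k\, D(k)) \lor (\exists r\, \neg F(r)))
All bound variables are already distinct, so no renaming is needed.
Extract every quantifier outward, since the variables are now distinct and don't occur free across branches:
  \forall n\, \forall t\, \forall k\, \exists r\, (F(n) \lor \neg F(t) \land (D(k) \lor \neg F(r)))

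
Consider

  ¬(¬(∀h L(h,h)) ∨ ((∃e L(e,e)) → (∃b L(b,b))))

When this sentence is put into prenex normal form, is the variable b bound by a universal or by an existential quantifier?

universal

Rewrite implications/biconditionals: A → B as ¬A ∨ B.
  ¬(¬(∀h L(h,h)) ∨ ¬(∃e L(e,e)) ∨ (∃b L(b,b)))
Move each ¬ inward, flipping quantifiers it crosses:
  (∀h L(h,h)) ∧ (∃e L(e,e)) ∧ (∀b ¬L(b,b))
All bound variables are already distinct, so no renaming is needed.
Extract every quantifier outward, since the variables are now distinct and don't occur free across branches:
  ∀h ∃e ∀b (L(h,h) ∧ L(e,e) ∧ ¬L(b,b))
The quantifier ∃b sits under an odd number of negations (counting the antecedent side of each →), so it flips to ∀b.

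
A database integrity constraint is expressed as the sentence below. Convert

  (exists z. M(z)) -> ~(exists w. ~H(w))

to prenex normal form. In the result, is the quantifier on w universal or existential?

Eliminate → and ↔ using ¬ and ∨.
  ~(exists z. M(z)) | ~(exists w. ~H(w))
Push ¬ through the quantifiers and connectives to reach negation normal form:
  (forall z. ~M(z)) | (forall w. H(w))
All bound variables are already distinct, so no renaming is needed.
Extract every quantifier outward, since the variables are now distinct and don't occur free across branches:
  forall z. forall w. (~M(z) | H(w))
The quantifier exists w sits under an odd number of negations (counting the antecedent side of each →), so it flips to forall w.

universal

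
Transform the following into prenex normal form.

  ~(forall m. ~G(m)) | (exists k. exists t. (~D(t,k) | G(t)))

Drive negations inward (¬∀x A ≡ ∃x ¬A, ¬∃x A ≡ ∀x ¬A, De Morgan for ∧/∨):
  (exists m. G(m)) | (exists k. exists t. (~D(t,k) | G(t)))
All bound variables are already distinct, so no renaming is needed.
Finally move all quantifiers to the prefix:
  exists m. exists k. exists t. (G(m) | ~D(t,k) | G(t))

exists m. exists k. exists t. (G(m) | ~D(t,k) | G(t))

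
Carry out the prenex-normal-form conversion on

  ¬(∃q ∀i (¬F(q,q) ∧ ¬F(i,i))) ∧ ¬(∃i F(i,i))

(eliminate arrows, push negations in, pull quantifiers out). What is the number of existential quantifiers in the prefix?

Push ¬ through the quantifiers and connectives to reach negation normal form:
  (∀q ∃i (F(q,q) ∨ F(i,i))) ∧ (∀i ¬F(i,i))
Rename bound variables to avoid capture: i↦r.
  (∀q ∃i (F(q,q) ∨ F(i,i))) ∧ (∀r ¬F(r,r))
Pull the quantifiers to the front (each side's bound variable is not free in the other side):
  ∀q ∃i ∀r ((F(q,q) ∨ F(i,i)) ∧ ¬F(r,r))
The prefix is ∀q ∃i ∀r: 2 universal, 1 existential.

1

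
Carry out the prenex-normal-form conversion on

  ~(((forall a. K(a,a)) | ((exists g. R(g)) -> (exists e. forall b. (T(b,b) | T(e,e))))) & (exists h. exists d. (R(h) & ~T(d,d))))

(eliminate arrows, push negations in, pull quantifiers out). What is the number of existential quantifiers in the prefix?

Rewrite implications/biconditionals: A → B as ¬A ∨ B.
  ~(((forall a. K(a,a)) | ~(exists g. R(g)) | (exists e. forall b. (T(b,b) | T(e,e)))) & (exists h. exists d. (R(h) & ~T(d,d))))
Drive negations inward (¬∀x A ≡ ∃x ¬A, ¬∃x A ≡ ∀x ¬A, De Morgan for ∧/∨):
  (exists a. ~K(a,a)) & (exists g. R(g)) & (forall e. exists b. (~T(b,b) & ~T(e,e))) | (forall h. forall d. (~R(h) | T(d,d)))
Pull the quantifiers to the front (each side's bound variable is not free in the other side):
  exists a. exists g. forall e. exists b. forall h. forall d. (~K(a,a) & R(g) & ~T(b,b) & ~T(e,e) | ~R(h) | T(d,d))
The prefix is exists a exists g forall e exists b forall h forall d: 3 universal, 3 existential.

3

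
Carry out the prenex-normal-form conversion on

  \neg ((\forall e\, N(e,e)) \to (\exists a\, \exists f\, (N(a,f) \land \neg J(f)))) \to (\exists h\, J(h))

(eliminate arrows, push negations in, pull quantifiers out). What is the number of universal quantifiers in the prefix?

Eliminate → and ↔ using ¬ and ∨.
  \neg \neg (\neg (\forall e\, N(e,e)) \lor (\exists a\, \exists f\, (N(a,f) \land \neg J(f)))) \lor (\exists h\, J(h))
Drive negations inward (¬∀x A ≡ ∃x ¬A, ¬∃x A ≡ ∀x ¬A, De Morgan for ∧/∨):
  (\exists e\, \neg N(e,e)) \lor (\exists a\, \exists f\, (N(a,f) \land \neg J(f))) \lor (\exists h\, J(h))
Extract every quantifier outward, since the variables are now distinct and don't occur free across branches:
  \exists e\, \exists a\, \exists f\, \exists h\, (\neg N(e,e) \lor N(a,f) \land \neg J(f) \lor J(h))
The prefix is \exists e \exists a \exists f \exists h: 0 universal, 4 existential.

0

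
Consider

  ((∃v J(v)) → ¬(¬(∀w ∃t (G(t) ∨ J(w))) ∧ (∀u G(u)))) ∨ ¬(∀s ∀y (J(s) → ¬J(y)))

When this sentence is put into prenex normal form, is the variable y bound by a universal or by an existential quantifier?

existential

First replace A → B with ¬A ∨ B.
  ¬(∃v J(v)) ∨ ¬(¬(∀w ∃t (G(t) ∨ J(w))) ∧ (∀u G(u))) ∨ ¬(∀s ∀y (¬J(s) ∨ ¬J(y)))
Move each ¬ inward, flipping quantifiers it crosses:
  (∀v ¬J(v)) ∨ (∀w ∃t (G(t) ∨ J(w))) ∨ (∃u ¬G(u)) ∨ (∃s ∃y (J(s) ∧ J(y)))
Finally move all quantifiers to the prefix:
  ∀v ∀w ∃t ∃u ∃s ∃y (¬J(v) ∨ G(t) ∨ J(w) ∨ ¬G(u) ∨ J(s) ∧ J(y))
The quantifier ∀y sits under an odd number of negations (counting the antecedent side of each →), so it flips to ∃y.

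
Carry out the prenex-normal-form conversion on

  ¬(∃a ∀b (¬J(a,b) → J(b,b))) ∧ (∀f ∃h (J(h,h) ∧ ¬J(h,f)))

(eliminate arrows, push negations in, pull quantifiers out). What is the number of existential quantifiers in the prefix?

Eliminate → and ↔ using ¬ and ∨.
  ¬(∃a ∀b (¬¬J(a,b) ∨ J(b,b))) ∧ (∀f ∃h (J(h,h) ∧ ¬J(h,f)))
Drive negations inward (¬∀x A ≡ ∃x ¬A, ¬∃x A ≡ ∀x ¬A, De Morgan for ∧/∨):
  (∀a ∃b (¬J(a,b) ∧ ¬J(b,b))) ∧ (∀f ∃h (J(h,h) ∧ ¬J(h,f)))
Finally move all quantifiers to the prefix:
  ∀a ∃b ∀f ∃h (¬J(a,b) ∧ ¬J(b,b) ∧ J(h,h) ∧ ¬J(h,f))
The prefix is ∀a ∃b ∀f ∃h: 2 universal, 2 existential.

2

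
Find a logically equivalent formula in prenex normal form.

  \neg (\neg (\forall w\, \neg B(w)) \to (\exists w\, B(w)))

Eliminate → and ↔ using ¬ and ∨.
  \neg (\neg \neg (\forall w\, \neg B(w)) \lor (\exists w\, B(w)))
Drive negations inward (¬∀x A ≡ ∃x ¬A, ¬∃x A ≡ ∀x ¬A, De Morgan for ∧/∨):
  (\exists w\, B(w)) \land (\forall w\, \neg B(w))
Standardize variables apart so no two quantifiers bind the same name: w↦a.
  (\exists w\, B(w)) \land (\forall a\, \neg B(a))
Extract every quantifier outward, since the variables are now distinct and don't occur free across branches:
  \exists w\, \forall a\, (B(w) \land \neg B(a))

\exists w\, \forall a\, (B(w) \land \neg B(a))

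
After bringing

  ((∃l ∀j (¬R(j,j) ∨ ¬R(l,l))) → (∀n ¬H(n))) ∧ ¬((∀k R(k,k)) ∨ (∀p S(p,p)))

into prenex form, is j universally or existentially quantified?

existential

Eliminate → and ↔ using ¬ and ∨.
  (¬(∃l ∀j (¬R(j,j) ∨ ¬R(l,l))) ∨ (∀n ¬H(n))) ∧ ¬((∀k R(k,k)) ∨ (∀p S(p,p)))
Drive negations inward (¬∀x A ≡ ∃x ¬A, ¬∃x A ≡ ∀x ¬A, De Morgan for ∧/∨):
  ((∀l ∃j (R(j,j) ∧ R(l,l))) ∨ (∀n ¬H(n))) ∧ (∃k ¬R(k,k)) ∧ (∃p ¬S(p,p))
All bound variables are already distinct, so no renaming is needed.
Pull the quantifiers to the front (each side's bound variable is not free in the other side):
  ∀l ∃j ∀n ∃k ∃p ((R(j,j) ∧ R(l,l) ∨ ¬H(n)) ∧ ¬R(k,k) ∧ ¬S(p,p))
The quantifier ∀j sits under an odd number of negations (counting the antecedent side of each →), so it flips to ∃j.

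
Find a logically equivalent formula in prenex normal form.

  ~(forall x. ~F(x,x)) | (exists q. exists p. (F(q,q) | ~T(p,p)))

Push ¬ through the quantifiers and connectives to reach negation normal form:
  (exists x. F(x,x)) | (exists q. exists p. (F(q,q) | ~T(p,p)))
All bound variables are already distinct, so no renaming is needed.
Pull the quantifiers to the front (each side's bound variable is not free in the other side):
  exists x. exists q. exists p. (F(x,x) | F(q,q) | ~T(p,p))

exists x. exists q. exists p. (F(x,x) | F(q,q) | ~T(p,p))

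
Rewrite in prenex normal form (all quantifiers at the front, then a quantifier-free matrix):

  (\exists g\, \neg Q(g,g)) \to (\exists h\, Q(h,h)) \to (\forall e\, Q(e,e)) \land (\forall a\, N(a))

Eliminate → and ↔ using ¬ and ∨.
  \neg (\exists g\, \neg Q(g,g)) \lor \neg (\exists h\, Q(h,h)) \lor (\forall e\, Q(e,e)) \land (\forall a\, N(a))
Push ¬ through the quantifiers and connectives to reach negation normal form:
  (\forall g\, Q(g,g)) \lor (\forall h\, \neg Q(h,h)) \lor (\forall e\, Q(e,e)) \land (\forall a\, N(a))
All bound variables are already distinct, so no renaming is needed.
Extract every quantifier outward, since the variables are now distinct and don't occur free across branches:
  \forall g\, \forall h\, \forall e\, \forall a\, (Q(g,g) \lor \neg Q(h,h) \lor Q(e,e) \land N(a))

\forall g\, \forall h\, \forall e\, \forall a\, (Q(g,g) \lor \neg Q(h,h) \lor Q(e,e) \land N(a))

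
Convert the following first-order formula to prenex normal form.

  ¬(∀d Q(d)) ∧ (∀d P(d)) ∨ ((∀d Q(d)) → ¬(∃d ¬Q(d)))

∃d ∀v ∃x1 ∀z (¬Q(d) ∧ P(v) ∨ ¬Q(x1) ∨ Q(z))

First replace A → B with ¬A ∨ B.
  ¬(∀d Q(d)) ∧ (∀d P(d)) ∨ ¬(∀d Q(d)) ∨ ¬(∃d ¬Q(d))
Drive negations inward (¬∀x A ≡ ∃x ¬A, ¬∃x A ≡ ∀x ¬A, De Morgan for ∧/∨):
  (∃d ¬Q(d)) ∧ (∀d P(d)) ∨ (∃d ¬Q(d)) ∨ (∀d Q(d))
Rename bound variables to avoid capture: d↦v, d↦x1, d↦z.
  (∃d ¬Q(d)) ∧ (∀v P(v)) ∨ (∃x1 ¬Q(x1)) ∨ (∀z Q(z))
Finally move all quantifiers to the prefix:
  ∃d ∀v ∃x1 ∀z (¬Q(d) ∧ P(v) ∨ ¬Q(x1) ∨ Q(z))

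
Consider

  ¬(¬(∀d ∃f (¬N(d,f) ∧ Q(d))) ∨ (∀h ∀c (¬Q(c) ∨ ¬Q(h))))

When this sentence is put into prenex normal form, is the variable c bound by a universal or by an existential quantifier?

existential

Drive negations inward (¬∀x A ≡ ∃x ¬A, ¬∃x A ≡ ∀x ¬A, De Morgan for ∧/∨):
  (∀d ∃f (¬N(d,f) ∧ Q(d))) ∧ (∃h ∃c (Q(c) ∧ Q(h)))
All bound variables are already distinct, so no renaming is needed.
Finally move all quantifiers to the prefix:
  ∀d ∃f ∃h ∃c (¬N(d,f) ∧ Q(d) ∧ Q(c) ∧ Q(h))
The quantifier ∀c sits under an odd number of negations, so it flips to ∃c.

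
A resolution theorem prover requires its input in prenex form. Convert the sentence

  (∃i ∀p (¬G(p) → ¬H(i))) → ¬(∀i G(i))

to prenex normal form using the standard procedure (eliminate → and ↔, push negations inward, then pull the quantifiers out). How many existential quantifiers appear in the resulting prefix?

2

First replace A → B with ¬A ∨ B.
  ¬(∃i ∀p (¬¬G(p) ∨ ¬H(i))) ∨ ¬(∀i G(i))
Push ¬ through the quantifiers and connectives to reach negation normal form:
  (∀i ∃p (¬G(p) ∧ H(i))) ∨ (∃i ¬G(i))
Standardize variables apart so no two quantifiers bind the same name: i↦y.
  (∀i ∃p (¬G(p) ∧ H(i))) ∨ (∃y ¬G(y))
Pull the quantifiers to the front (each side's bound variable is not free in the other side):
  ∀i ∃p ∃y (¬G(p) ∧ H(i) ∨ ¬G(y))
The prefix is ∀i ∃p ∃y: 1 universal, 2 existential.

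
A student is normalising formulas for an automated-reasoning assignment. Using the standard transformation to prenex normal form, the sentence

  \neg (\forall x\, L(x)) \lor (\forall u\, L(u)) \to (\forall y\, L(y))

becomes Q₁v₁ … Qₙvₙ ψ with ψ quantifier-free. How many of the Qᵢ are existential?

1

Rewrite implications/biconditionals: A → B as ¬A ∨ B.
  \neg (\neg (\forall x\, L(x)) \lor (\forall u\, L(u))) \lor (\forall y\, L(y))
Push ¬ through the quantifiers and connectives to reach negation normal form:
  (\forall x\, L(x)) \land (\exists u\, \neg L(u)) \lor (\forall y\, L(y))
All bound variables are already distinct, so no renaming is needed.
Pull the quantifiers to the front (each side's bound variable is not free in the other side):
  \forall x\, \exists u\, \forall y\, (L(x) \land \neg L(u) \lor L(y))
The prefix is \forall x \exists u \forall y: 2 universal, 1 existential.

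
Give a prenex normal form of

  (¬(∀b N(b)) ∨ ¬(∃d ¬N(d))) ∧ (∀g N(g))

Push ¬ through the quantifiers and connectives to reach negation normal form:
  ((∃b ¬N(b)) ∨ (∀d N(d))) ∧ (∀g N(g))
All bound variables are already distinct, so no renaming is needed.
Finally move all quantifiers to the prefix:
  ∃b ∀d ∀g ((¬N(b) ∨ N(d)) ∧ N(g))

∃b ∀d ∀g ((¬N(b) ∨ N(d)) ∧ N(g))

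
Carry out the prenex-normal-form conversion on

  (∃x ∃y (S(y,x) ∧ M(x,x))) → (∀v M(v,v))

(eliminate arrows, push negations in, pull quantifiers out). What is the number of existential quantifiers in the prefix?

0

Rewrite implications/biconditionals: A → B as ¬A ∨ B.
  ¬(∃x ∃y (S(y,x) ∧ M(x,x))) ∨ (∀v M(v,v))
Push ¬ through the quantifiers and connectives to reach negation normal form:
  (∀x ∀y (¬S(y,x) ∨ ¬M(x,x))) ∨ (∀v M(v,v))
Extract every quantifier outward, since the variables are now distinct and don't occur free across branches:
  ∀x ∀y ∀v (¬S(y,x) ∨ ¬M(x,x) ∨ M(v,v))
The prefix is ∀x ∀y ∀v: 3 universal, 0 existential.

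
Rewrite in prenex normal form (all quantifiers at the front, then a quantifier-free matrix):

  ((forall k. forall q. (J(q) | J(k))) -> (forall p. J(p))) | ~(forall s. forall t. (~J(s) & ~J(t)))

Eliminate → and ↔ using ¬ and ∨.
  ~(forall k. forall q. (J(q) | J(k))) | (forall p. J(p)) | ~(forall s. forall t. (~J(s) & ~J(t)))
Push ¬ through the quantifiers and connectives to reach negation normal form:
  (exists k. exists q. (~J(q) & ~J(k))) | (forall p. J(p)) | (exists s. exists t. (J(s) | J(t)))
Pull the quantifiers to the front (each side's bound variable is not free in the other side):
  exists k. exists q. forall p. exists s. exists t. (~J(q) & ~J(k) | J(p) | J(s) | J(t))

exists k. exists q. forall p. exists s. exists t. (~J(q) & ~J(k) | J(p) | J(s) | J(t))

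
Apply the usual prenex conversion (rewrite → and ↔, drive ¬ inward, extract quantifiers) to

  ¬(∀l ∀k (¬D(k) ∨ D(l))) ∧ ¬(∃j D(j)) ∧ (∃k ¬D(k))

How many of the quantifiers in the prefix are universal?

Drive negations inward (¬∀x A ≡ ∃x ¬A, ¬∃x A ≡ ∀x ¬A, De Morgan for ∧/∨):
  (∃l ∃k (D(k) ∧ ¬D(l))) ∧ (∀j ¬D(j)) ∧ (∃k ¬D(k))
Give each quantifier a distinct variable: k↦r.
  (∃l ∃k (D(k) ∧ ¬D(l))) ∧ (∀j ¬D(j)) ∧ (∃r ¬D(r))
Pull the quantifiers to the front (each side's bound variable is not free in the other side):
  ∃l ∃k ∀j ∃r (D(k) ∧ ¬D(l) ∧ ¬D(j) ∧ ¬D(r))
The prefix is ∃l ∃k ∀j ∃r: 1 universal, 3 existential.

1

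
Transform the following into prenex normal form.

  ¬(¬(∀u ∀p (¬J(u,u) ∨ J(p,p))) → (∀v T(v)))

∃u ∃p ∃v (J(u,u) ∧ ¬J(p,p) ∧ ¬T(v))

Rewrite implications/biconditionals: A → B as ¬A ∨ B.
  ¬(¬¬(∀u ∀p (¬J(u,u) ∨ J(p,p))) ∨ (∀v T(v)))
Drive negations inward (¬∀x A ≡ ∃x ¬A, ¬∃x A ≡ ∀x ¬A, De Morgan for ∧/∨):
  (∃u ∃p (J(u,u) ∧ ¬J(p,p))) ∧ (∃v ¬T(v))
Finally move all quantifiers to the prefix:
  ∃u ∃p ∃v (J(u,u) ∧ ¬J(p,p) ∧ ¬T(v))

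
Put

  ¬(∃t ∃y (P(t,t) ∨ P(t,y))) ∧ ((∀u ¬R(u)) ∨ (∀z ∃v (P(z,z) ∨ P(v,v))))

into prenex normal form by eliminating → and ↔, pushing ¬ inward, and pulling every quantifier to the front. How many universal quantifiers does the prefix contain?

4

Move each ¬ inward, flipping quantifiers it crosses:
  (∀t ∀y (¬P(t,t) ∧ ¬P(t,y))) ∧ ((∀u ¬R(u)) ∨ (∀z ∃v (P(z,z) ∨ P(v,v))))
All bound variables are already distinct, so no renaming is needed.
Pull the quantifiers to the front (each side's bound variable is not free in the other side):
  ∀t ∀y ∀u ∀z ∃v (¬P(t,t) ∧ ¬P(t,y) ∧ (¬R(u) ∨ P(z,z) ∨ P(v,v)))
The prefix is ∀t ∀y ∀u ∀z ∃v: 4 universal, 1 existential.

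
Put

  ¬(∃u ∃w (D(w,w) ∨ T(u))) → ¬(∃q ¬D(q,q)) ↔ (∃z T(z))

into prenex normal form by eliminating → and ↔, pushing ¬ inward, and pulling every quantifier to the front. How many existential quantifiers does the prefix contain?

4

Rewrite implications/biconditionals: A → B as ¬A ∨ B; A ↔ B as (¬A ∨ B) ∧ (¬B ∨ A).
  (¬(¬¬(∃u ∃w (D(w,w) ∨ T(u))) ∨ ¬(∃q ¬D(q,q))) ∨ (∃z T(z))) ∧ (¬(∃z T(z)) ∨ ¬¬(∃u ∃w (D(w,w) ∨ T(u))) ∨ ¬(∃q ¬D(q,q)))
Move each ¬ inward, flipping quantifiers it crosses:
  ((∀u ∀w (¬D(w,w) ∧ ¬T(u))) ∧ (∃q ¬D(q,q)) ∨ (∃z T(z))) ∧ ((∀z ¬T(z)) ∨ (∃u ∃w (D(w,w) ∨ T(u))) ∨ (∀q D(q,q)))
Rename bound variables to avoid capture: z↦v1, u↦r, w↦x1, q↦s.
  ((∀u ∀w (¬D(w,w) ∧ ¬T(u))) ∧ (∃q ¬D(q,q)) ∨ (∃z T(z))) ∧ ((∀v1 ¬T(v1)) ∨ (∃r ∃x1 (D(x1,x1) ∨ T(r))) ∨ (∀s D(s,s)))
Finally move all quantifiers to the prefix:
  ∀u ∀w ∃q ∃z ∀v1 ∃r ∃x1 ∀s ((¬D(w,w) ∧ ¬T(u) ∧ ¬D(q,q) ∨ T(z)) ∧ (¬T(v1) ∨ D(x1,x1) ∨ T(r) ∨ D(s,s)))
The prefix is ∀u ∀w ∃q ∃z ∀v1 ∃r ∃x1 ∀s: 4 universal, 4 existential.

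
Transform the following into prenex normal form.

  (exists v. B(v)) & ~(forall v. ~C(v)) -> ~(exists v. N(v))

forall v. forall u1. forall a. (~B(v) | ~C(u1) | ~N(a))

First replace A → B with ¬A ∨ B.
  ~((exists v. B(v)) & ~(forall v. ~C(v))) | ~(exists v. N(v))
Move each ¬ inward, flipping quantifiers it crosses:
  (forall v. ~B(v)) | (forall v. ~C(v)) | (forall v. ~N(v))
Rename bound variables to avoid capture: v↦u1, v↦a.
  (forall v. ~B(v)) | (forall u1. ~C(u1)) | (forall a. ~N(a))
Pull the quantifiers to the front (each side's bound variable is not free in the other side):
  forall v. forall u1. forall a. (~B(v) | ~C(u1) | ~N(a))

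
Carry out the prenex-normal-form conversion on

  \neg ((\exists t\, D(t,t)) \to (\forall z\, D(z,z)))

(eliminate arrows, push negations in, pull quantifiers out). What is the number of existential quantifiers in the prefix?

2

First replace A → B with ¬A ∨ B.
  \neg (\neg (\exists t\, D(t,t)) \lor (\forall z\, D(z,z)))
Drive negations inward (¬∀x A ≡ ∃x ¬A, ¬∃x A ≡ ∀x ¬A, De Morgan for ∧/∨):
  (\exists t\, D(t,t)) \land (\exists z\, \neg D(z,z))
Finally move all quantifiers to the prefix:
  \exists t\, \exists z\, (D(t,t) \land \neg D(z,z))
The prefix is \exists t \exists z: 0 universal, 2 existential.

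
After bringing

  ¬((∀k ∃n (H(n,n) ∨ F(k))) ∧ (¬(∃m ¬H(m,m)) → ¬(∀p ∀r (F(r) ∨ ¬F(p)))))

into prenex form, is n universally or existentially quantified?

Rewrite implications/biconditionals: A → B as ¬A ∨ B.
  ¬((∀k ∃n (H(n,n) ∨ F(k))) ∧ (¬¬(∃m ¬H(m,m)) ∨ ¬(∀p ∀r (F(r) ∨ ¬F(p)))))
Drive negations inward (¬∀x A ≡ ∃x ¬A, ¬∃x A ≡ ∀x ¬A, De Morgan for ∧/∨):
  (∃k ∀n (¬H(n,n) ∧ ¬F(k))) ∨ (∀m H(m,m)) ∧ (∀p ∀r (F(r) ∨ ¬F(p)))
All bound variables are already distinct, so no renaming is needed.
Pull the quantifiers to the front (each side's bound variable is not free in the other side):
  ∃k ∀n ∀m ∀p ∀r (¬H(n,n) ∧ ¬F(k) ∨ H(m,m) ∧ (F(r) ∨ ¬F(p)))
The quantifier ∃n sits under an odd number of negations (counting the antecedent side of each →), so it flips to ∀n.

universal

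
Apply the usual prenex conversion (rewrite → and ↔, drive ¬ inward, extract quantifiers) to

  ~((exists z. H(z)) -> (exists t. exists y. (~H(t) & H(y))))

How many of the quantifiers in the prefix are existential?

1

First replace A → B with ¬A ∨ B.
  ~(~(exists z. H(z)) | (exists t. exists y. (~H(t) & H(y))))
Move each ¬ inward, flipping quantifiers it crosses:
  (exists z. H(z)) & (forall t. forall y. (H(t) | ~H(y)))
All bound variables are already distinct, so no renaming is needed.
Extract every quantifier outward, since the variables are now distinct and don't occur free across branches:
  exists z. forall t. forall y. (H(z) & (H(t) | ~H(y)))
The prefix is exists z forall t forall y: 2 universal, 1 existential.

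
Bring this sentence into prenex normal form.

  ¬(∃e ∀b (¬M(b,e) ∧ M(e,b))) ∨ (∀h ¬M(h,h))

Drive negations inward (¬∀x A ≡ ∃x ¬A, ¬∃x A ≡ ∀x ¬A, De Morgan for ∧/∨):
  (∀e ∃b (M(b,e) ∨ ¬M(e,b))) ∨ (∀h ¬M(h,h))
All bound variables are already distinct, so no renaming is needed.
Finally move all quantifiers to the prefix:
  ∀e ∃b ∀h (M(b,e) ∨ ¬M(e,b) ∨ ¬M(h,h))

∀e ∃b ∀h (M(b,e) ∨ ¬M(e,b) ∨ ¬M(h,h))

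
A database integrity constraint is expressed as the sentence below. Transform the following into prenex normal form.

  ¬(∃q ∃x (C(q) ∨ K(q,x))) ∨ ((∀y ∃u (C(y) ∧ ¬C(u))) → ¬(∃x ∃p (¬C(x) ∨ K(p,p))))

First replace A → B with ¬A ∨ B.
  ¬(∃q ∃x (C(q) ∨ K(q,x))) ∨ ¬(∀y ∃u (C(y) ∧ ¬C(u))) ∨ ¬(∃x ∃p (¬C(x) ∨ K(p,p)))
Drive negations inward (¬∀x A ≡ ∃x ¬A, ¬∃x A ≡ ∀x ¬A, De Morgan for ∧/∨):
  (∀q ∀x (¬C(q) ∧ ¬K(q,x))) ∨ (∃y ∀u (¬C(y) ∨ C(u))) ∨ (∀x ∀p (C(x) ∧ ¬K(p,p)))
Standardize variables apart so no two quantifiers bind the same name: x↦b.
  (∀q ∀x (¬C(q) ∧ ¬K(q,x))) ∨ (∃y ∀u (¬C(y) ∨ C(u))) ∨ (∀b ∀p (C(b) ∧ ¬K(p,p)))
Pull the quantifiers to the front (each side's bound variable is not free in the other side):
  ∀q ∀x ∃y ∀u ∀b ∀p (¬C(q) ∧ ¬K(q,x) ∨ ¬C(y) ∨ C(u) ∨ C(b) ∧ ¬K(p,p))

∀q ∀x ∃y ∀u ∀b ∀p (¬C(q) ∧ ¬K(q,x) ∨ ¬C(y) ∨ C(u) ∨ C(b) ∧ ¬K(p,p))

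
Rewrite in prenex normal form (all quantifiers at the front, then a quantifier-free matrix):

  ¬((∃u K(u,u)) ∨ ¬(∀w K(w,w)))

∀u ∀w (¬K(u,u) ∧ K(w,w))

Move each ¬ inward, flipping quantifiers it crosses:
  (∀u ¬K(u,u)) ∧ (∀w K(w,w))
All bound variables are already distinct, so no renaming is needed.
Finally move all quantifiers to the prefix:
  ∀u ∀w (¬K(u,u) ∧ K(w,w))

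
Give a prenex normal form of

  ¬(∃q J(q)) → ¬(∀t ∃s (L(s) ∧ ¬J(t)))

∃q ∃t ∀s (J(q) ∨ ¬L(s) ∨ J(t))

Eliminate → and ↔ using ¬ and ∨.
  ¬¬(∃q J(q)) ∨ ¬(∀t ∃s (L(s) ∧ ¬J(t)))
Push ¬ through the quantifiers and connectives to reach negation normal form:
  (∃q J(q)) ∨ (∃t ∀s (¬L(s) ∨ J(t)))
All bound variables are already distinct, so no renaming is needed.
Pull the quantifiers to the front (each side's bound variable is not free in the other side):
  ∃q ∃t ∀s (J(q) ∨ ¬L(s) ∨ J(t))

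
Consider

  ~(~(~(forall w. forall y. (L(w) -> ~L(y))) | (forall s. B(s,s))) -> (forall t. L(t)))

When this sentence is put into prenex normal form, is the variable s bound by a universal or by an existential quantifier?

existential

Eliminate → and ↔ using ¬ and ∨.
  ~(~~(~(forall w. forall y. (~L(w) | ~L(y))) | (forall s. B(s,s))) | (forall t. L(t)))
Move each ¬ inward, flipping quantifiers it crosses:
  (forall w. forall y. (~L(w) | ~L(y))) & (exists s. ~B(s,s)) & (exists t. ~L(t))
Finally move all quantifiers to the prefix:
  forall w. forall y. exists s. exists t. ((~L(w) | ~L(y)) & ~B(s,s) & ~L(t))
The quantifier forall s sits under an odd number of negations (counting the antecedent side of each →), so it flips to exists s.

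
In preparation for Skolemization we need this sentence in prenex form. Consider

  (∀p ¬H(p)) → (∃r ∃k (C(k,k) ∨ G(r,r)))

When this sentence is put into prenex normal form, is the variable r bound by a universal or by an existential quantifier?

existential

Eliminate → and ↔ using ¬ and ∨.
  ¬(∀p ¬H(p)) ∨ (∃r ∃k (C(k,k) ∨ G(r,r)))
Push ¬ through the quantifiers and connectives to reach negation normal form:
  (∃p H(p)) ∨ (∃r ∃k (C(k,k) ∨ G(r,r)))
Pull the quantifiers to the front (each side's bound variable is not free in the other side):
  ∃p ∃r ∃k (H(p) ∨ C(k,k) ∨ G(r,r))
The quantifier ∃r sits under an even number of negations (counting the antecedent side of each →), so it remains existential.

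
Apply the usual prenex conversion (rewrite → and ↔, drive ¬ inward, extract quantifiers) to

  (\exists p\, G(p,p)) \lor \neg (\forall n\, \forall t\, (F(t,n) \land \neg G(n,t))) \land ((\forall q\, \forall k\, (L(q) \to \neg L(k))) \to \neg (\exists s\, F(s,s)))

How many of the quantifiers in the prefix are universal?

Eliminate → and ↔ using ¬ and ∨.
  (\exists p\, G(p,p)) \lor \neg (\forall n\, \forall t\, (F(t,n) \land \neg G(n,t))) \land (\neg (\forall q\, \forall k\, (\neg L(q) \lor \neg L(k))) \lor \neg (\exists s\, F(s,s)))
Push ¬ through the quantifiers and connectives to reach negation normal form:
  (\exists p\, G(p,p)) \lor (\exists n\, \exists t\, (\neg F(t,n) \lor G(n,t))) \land ((\exists q\, \exists k\, (L(q) \land L(k))) \lor (\forall s\, \neg F(s,s)))
All bound variables are already distinct, so no renaming is needed.
Pull the quantifiers to the front (each side's bound variable is not free in the other side):
  \exists p\, \exists n\, \exists t\, \exists q\, \exists k\, \forall s\, (G(p,p) \lor (\neg F(t,n) \lor G(n,t)) \land (L(q) \land L(k) \lor \neg F(s,s)))
The prefix is \exists p \exists n \exists t \exists q \exists k \forall s: 1 universal, 5 existential.

1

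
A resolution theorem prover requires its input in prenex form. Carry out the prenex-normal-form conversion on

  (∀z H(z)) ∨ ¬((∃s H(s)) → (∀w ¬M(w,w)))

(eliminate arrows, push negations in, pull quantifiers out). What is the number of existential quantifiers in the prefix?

First replace A → B with ¬A ∨ B.
  (∀z H(z)) ∨ ¬(¬(∃s H(s)) ∨ (∀w ¬M(w,w)))
Drive negations inward (¬∀x A ≡ ∃x ¬A, ¬∃x A ≡ ∀x ¬A, De Morgan for ∧/∨):
  (∀z H(z)) ∨ (∃s H(s)) ∧ (∃w M(w,w))
All bound variables are already distinct, so no renaming is needed.
Pull the quantifiers to the front (each side's bound variable is not free in the other side):
  ∀z ∃s ∃w (H(z) ∨ H(s) ∧ M(w,w))
The prefix is ∀z ∃s ∃w: 1 universal, 2 existential.

2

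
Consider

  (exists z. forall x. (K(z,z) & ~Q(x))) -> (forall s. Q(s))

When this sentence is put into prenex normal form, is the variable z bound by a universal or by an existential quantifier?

universal

Rewrite implications/biconditionals: A → B as ¬A ∨ B.
  ~(exists z. forall x. (K(z,z) & ~Q(x))) | (forall s. Q(s))
Move each ¬ inward, flipping quantifiers it crosses:
  (forall z. exists x. (~K(z,z) | Q(x))) | (forall s. Q(s))
Pull the quantifiers to the front (each side's bound variable is not free in the other side):
  forall z. exists x. forall s. (~K(z,z) | Q(x) | Q(s))
The quantifier exists z sits under an odd number of negations (counting the antecedent side of each →), so it flips to forall z.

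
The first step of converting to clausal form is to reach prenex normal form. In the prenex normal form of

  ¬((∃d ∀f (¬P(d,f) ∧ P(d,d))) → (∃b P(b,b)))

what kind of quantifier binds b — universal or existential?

First replace A → B with ¬A ∨ B.
  ¬(¬(∃d ∀f (¬P(d,f) ∧ P(d,d))) ∨ (∃b P(b,b)))
Push ¬ through the quantifiers and connectives to reach negation normal form:
  (∃d ∀f (¬P(d,f) ∧ P(d,d))) ∧ (∀b ¬P(b,b))
All bound variables are already distinct, so no renaming is needed.
Finally move all quantifiers to the prefix:
  ∃d ∀f ∀b (¬P(d,f) ∧ P(d,d) ∧ ¬P(b,b))
The quantifier ∃b sits under an odd number of negations (counting the antecedent side of each →), so it flips to ∀b.

universal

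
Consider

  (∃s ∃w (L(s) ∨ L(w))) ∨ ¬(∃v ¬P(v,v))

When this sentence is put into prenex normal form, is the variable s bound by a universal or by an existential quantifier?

existential

Move each ¬ inward, flipping quantifiers it crosses:
  (∃s ∃w (L(s) ∨ L(w))) ∨ (∀v P(v,v))
Extract every quantifier outward, since the variables are now distinct and don't occur free across branches:
  ∃s ∃w ∀v (L(s) ∨ L(w) ∨ P(v,v))
The quantifier ∃s sits under an even number of negations, so it remains existential.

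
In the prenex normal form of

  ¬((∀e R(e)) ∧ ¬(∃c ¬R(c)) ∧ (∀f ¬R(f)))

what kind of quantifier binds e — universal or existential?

Move each ¬ inward, flipping quantifiers it crosses:
  (∃e ¬R(e)) ∨ (∃c ¬R(c)) ∨ (∃f R(f))
All bound variables are already distinct, so no renaming is needed.
Pull the quantifiers to the front (each side's bound variable is not free in the other side):
  ∃e ∃c ∃f (¬R(e) ∨ ¬R(c) ∨ R(f))
The quantifier ∀e sits under an odd number of negations, so it flips to ∃e.

existential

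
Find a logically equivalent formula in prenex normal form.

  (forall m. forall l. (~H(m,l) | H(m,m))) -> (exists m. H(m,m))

exists m. exists l. exists a. (H(m,l) & ~H(m,m) | H(a,a))

First replace A → B with ¬A ∨ B.
  ~(forall m. forall l. (~H(m,l) | H(m,m))) | (exists m. H(m,m))
Drive negations inward (¬∀x A ≡ ∃x ¬A, ¬∃x A ≡ ∀x ¬A, De Morgan for ∧/∨):
  (exists m. exists l. (H(m,l) & ~H(m,m))) | (exists m. H(m,m))
Standardize variables apart so no two quantifiers bind the same name: m↦a.
  (exists m. exists l. (H(m,l) & ~H(m,m))) | (exists a. H(a,a))
Finally move all quantifiers to the prefix:
  exists m. exists l. exists a. (H(m,l) & ~H(m,m) | H(a,a))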